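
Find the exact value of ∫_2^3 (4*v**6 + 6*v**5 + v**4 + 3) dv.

66037/35

By the power rule, an antiderivative is F(v) = 4*v**7/7 + v**6 + v**5/5 + 3*v.
Then F(3) - F(2) = (71271/35) - (5234/35) = 66037/35.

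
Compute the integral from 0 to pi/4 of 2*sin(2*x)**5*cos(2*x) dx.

Let u = sin(2*x), so du = 2*cos(2*x) dx. When x = 0, u = 0; when x = pi/4, u = 1.
The integral becomes ∫ u**5 du from 0 to 1, with antiderivative u**6/6.
Back in x: F(x) = sin(2*x)**6/6.
Then F(pi/4) - F(0) = (1/6) - (0) = 1/6.

1/6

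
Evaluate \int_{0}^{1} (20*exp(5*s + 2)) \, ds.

-4*(1 - exp(5))*exp(2)

Let u = 5*s + 2, so du = 5 ds. When s = 0, u = 2; when s = 1, u = 7.
The integral becomes 4·∫ exp(u) du from 2 to 7, with antiderivative 4*exp(u).
Back in s: F(s) = 4*exp(5*s + 2).
Then F(1) - F(0) = (4*exp(7)) - (4*exp(2)) = -4*(1 - exp(5))*exp(2).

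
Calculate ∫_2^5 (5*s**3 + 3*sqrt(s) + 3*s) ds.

By the power rule, an antiderivative is F(s) = 5*s**4/4 + 2*s**(3/2) + 3*s**2/2.
Then F(5) - F(2) = (10*sqrt(5) + 3275/4) - (4*sqrt(2) + 26) = -4*sqrt(2) + 10*sqrt(5) + 3171/4.

-4*sqrt(2) + 10*sqrt(5) + 3171/4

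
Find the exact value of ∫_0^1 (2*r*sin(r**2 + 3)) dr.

Let u = r**2 + 3, so du = 2*r dr. When r = 0, u = 3; when r = 1, u = 4.
The integral becomes ∫ sin(u) du from 3 to 4, with antiderivative -cos(u).
Back in r: F(r) = -cos(r**2 + 3).
Then F(1) - F(0) = (-cos(4)) - (-cos(3)) = cos(3) - cos(4).

cos(3) - cos(4)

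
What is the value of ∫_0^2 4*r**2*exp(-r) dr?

8 - 40*exp(-2)

Integrate by parts twice (u = r^2, dv = 4*exp(-r) dr).
An antiderivative is F(r) = (-4*r**2 - 8*r - 8)*exp(-r).
Then F(2) - F(0) = (-40*exp(-2)) - (-8) = 8 - 40*exp(-2).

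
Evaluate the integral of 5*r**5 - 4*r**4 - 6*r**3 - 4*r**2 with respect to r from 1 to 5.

141292/15

By the power rule, an antiderivative is F(r) = 5*r**6/6 - 4*r**5/5 - 3*r**4/2 - 4*r**3/3.
Then F(5) - F(1) = (28250/3) - (-14/5) = 141292/15.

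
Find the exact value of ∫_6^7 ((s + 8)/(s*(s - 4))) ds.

-2*log(7) - log(2) + 5*log(3)

Factor the denominator: s**2 - 4*s = s(s - 4).
Partial fractions: (s + 8)/(s*(s - 4)) = -2/s + 3/(s - 4).
An antiderivative is F(s) = -2*log(s) + 3*log(s - 4).
Then F(7) - F(6) = (log(27/49)) - (log(2/9)) = -2*log(7) - log(2) + 5*log(3).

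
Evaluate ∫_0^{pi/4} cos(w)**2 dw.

Use the identity cos^2(w) = (1 + cos(2*w))/2.
An antiderivative is F(w) = w/2 + sin(2*w)/4.
Then F(pi/4) - F(0) = (1/4 + pi/8) - (0) = 1/4 + pi/8.

1/4 + pi/8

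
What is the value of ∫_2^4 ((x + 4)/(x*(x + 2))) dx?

Factor the denominator: x**2 + 2*x = (x + 2)x.
Partial fractions: (x + 4)/(x*(x + 2)) = -1/(x + 2) + 2/x.
An antiderivative is F(x) = 2*log(x) - log(x + 2).
Then F(4) - F(2) = (log(8/3)) - (0) = log(8/3).

log(8/3)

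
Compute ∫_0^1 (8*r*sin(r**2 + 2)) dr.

4*cos(2) - 4*cos(3)

Let u = r**2 + 2, so du = 2*r dr. When r = 0, u = 2; when r = 1, u = 3.
The integral becomes 4·∫ sin(u) du from 2 to 3, with antiderivative -4*cos(u).
Back in r: F(r) = -4*cos(r**2 + 2).
Then F(1) - F(0) = (-4*cos(3)) - (-4*cos(2)) = 4*cos(2) - 4*cos(3).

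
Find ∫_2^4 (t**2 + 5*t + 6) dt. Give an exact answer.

By the power rule, an antiderivative is F(t) = t**3/3 + 5*t**2/2 + 6*t.
Then F(4) - F(2) = (256/3) - (74/3) = 182/3.

182/3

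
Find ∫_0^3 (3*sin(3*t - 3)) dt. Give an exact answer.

Let u = 3*t - 3, so du = 3 dt. When t = 0, u = -3; when t = 3, u = 6.
The integral becomes ∫ sin(u) du from -3 to 6, with antiderivative -cos(u).
Back in t: F(t) = -cos(3*t - 3).
Then F(3) - F(0) = (-cos(6)) - (-cos(3)) = cos(3) - cos(6).

cos(3) - cos(6)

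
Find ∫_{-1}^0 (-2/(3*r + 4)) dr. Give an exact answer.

An antiderivative is F(r) = -2*log(3*r + 4)/3.
Then F(0) - F(-1) = (-4*log(2)/3) - (0) = -4*log(2)/3.

-4*log(2)/3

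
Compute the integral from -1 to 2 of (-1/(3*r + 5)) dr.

-log(11)/3 + log(2)/3

An antiderivative is F(r) = -log(3*r + 5)/3.
Then F(2) - F(-1) = (-log(11)/3) - (-log(2)/3) = -log(11)/3 + log(2)/3.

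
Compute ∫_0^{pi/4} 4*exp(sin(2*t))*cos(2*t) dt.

Let u = sin(2*t), so du = 2*cos(2*t) dt. When t = 0, u = 0; when t = pi/4, u = 1.
The integral becomes 2·∫ exp(u) du from 0 to 1, with antiderivative 2*exp(u).
Back in t: F(t) = 2*exp(sin(2*t)).
Then F(pi/4) - F(0) = (2*E) - (2) = -2 + 2*E.

-2 + 2*E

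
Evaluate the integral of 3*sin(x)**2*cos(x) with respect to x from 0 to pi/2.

Let u = sin(x), so du = cos(x) dx. When x = 0, u = 0; when x = pi/2, u = 1.
The integral becomes 3·∫ u**2 du from 0 to 1, with antiderivative u**3.
Back in x: F(x) = sin(x)**3.
Then F(pi/2) - F(0) = (1) - (0) = 1.

1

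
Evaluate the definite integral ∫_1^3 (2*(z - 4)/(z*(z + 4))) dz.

-4*log(5) - 2*log(3) + 4*log(7)

Factor the denominator: z**2 + 4*z = (z + 4)z.
Partial fractions: 2*(z - 4)/(z*(z + 4)) = 4/(z + 4) - 2/z.
An antiderivative is F(z) = -2*log(z) + 4*log(z + 4).
Then F(3) - F(1) = (-2*log(3) + 4*log(7)) - (4*log(5)) = -4*log(5) - 2*log(3) + 4*log(7).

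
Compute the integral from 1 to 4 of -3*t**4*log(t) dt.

3069/25 - 6144*log(2)/5

Integrate by parts once (u = ln t, dv = -3*t**4 dt).
An antiderivative is F(t) = -3*t**5*(5*log(t) - 1)/25.
Then F(4) - F(1) = (3072/25 - 6144*log(2)/5) - (3/25) = 3069/25 - 6144*log(2)/5.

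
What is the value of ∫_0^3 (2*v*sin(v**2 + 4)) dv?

Let u = v**2 + 4, so du = 2*v dv. When v = 0, u = 4; when v = 3, u = 13.
The integral becomes ∫ sin(u) du from 4 to 13, with antiderivative -cos(u).
Back in v: F(v) = -cos(v**2 + 4).
Then F(3) - F(0) = (-cos(13)) - (-cos(4)) = -cos(13) + cos(4).

-cos(13) + cos(4)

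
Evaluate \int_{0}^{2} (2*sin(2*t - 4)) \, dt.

Let u = 2*t - 4, so du = 2 dt. When t = 0, u = -4; when t = 2, u = 0.
The integral becomes ∫ sin(u) du from -4 to 0, with antiderivative -cos(u).
Back in t: F(t) = -cos(2*t - 4).
Then F(2) - F(0) = (-1) - (-cos(4)) = -1 + cos(4).

-1 + cos(4)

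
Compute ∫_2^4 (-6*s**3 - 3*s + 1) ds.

-376

By the power rule, an antiderivative is F(s) = -3*s**4/2 - 3*s**2/2 + s.
Then F(4) - F(2) = (-404) - (-28) = -376.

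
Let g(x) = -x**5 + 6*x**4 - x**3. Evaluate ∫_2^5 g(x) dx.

19317/20

By the power rule, an antiderivative is F(x) = -x**6/6 + 6*x**5/5 - x**4/4.
Then F(5) - F(2) = (11875/12) - (356/15) = 19317/20.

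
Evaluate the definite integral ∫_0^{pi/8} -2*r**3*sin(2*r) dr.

Integrate by parts 3 times (u = r^3, dv = -2*sin(2*r) dr).
An antiderivative is F(r) = r**3*cos(2*r) - 3*r**2*sin(2*r)/2 - 3*r*cos(2*r)/2 + 3*sin(2*r)/4.
Then F(pi/8) - F(0) = (sqrt(2)*(-96*pi - 12*pi**2 + pi**3 + 384)/1024) - (0) = sqrt(2)*(-96*pi - 12*pi**2 + pi**3 + 384)/1024.

sqrt(2)*(-96*pi - 12*pi**2 + pi**3 + 384)/1024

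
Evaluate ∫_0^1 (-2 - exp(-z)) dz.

An antiderivative is F(z) = -2*z + exp(-z).
Then F(1) - F(0) = (-2 + exp(-1)) - (1) = -3 + exp(-1).

-3 + exp(-1)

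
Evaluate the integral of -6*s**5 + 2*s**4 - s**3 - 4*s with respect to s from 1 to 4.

-75591/20

By the power rule, an antiderivative is F(s) = -s**6 + 2*s**5/5 - s**4/4 - 2*s**2.
Then F(4) - F(1) = (-18912/5) - (-57/20) = -75591/20.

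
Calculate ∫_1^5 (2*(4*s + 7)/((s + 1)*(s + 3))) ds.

3*log(3) + 5*log(2)

Factor the denominator: s**2 + 4*s + 3 = (s + 3)(s + 1).
Partial fractions: 2*(4*s + 7)/((s + 1)*(s + 3)) = 5/(s + 3) + 3/(s + 1).
An antiderivative is F(s) = 3*log(s + 1) + 5*log(s + 3).
Then F(5) - F(1) = (3*log(3) + 18*log(2)) - (13*log(2)) = 3*log(3) + 5*log(2).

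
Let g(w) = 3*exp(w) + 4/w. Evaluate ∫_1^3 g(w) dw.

An antiderivative is F(w) = 3*exp(w) + 4*log(w).
Then F(3) - F(1) = (log(81) + 3*exp(3)) - (3*exp(1)) = -3*exp(1) + log(81) + 3*exp(3).

-3*exp(1) + log(81) + 3*exp(3)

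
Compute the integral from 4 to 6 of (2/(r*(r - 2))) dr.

log(4/3)

Factor the denominator: r**2 - 2*r = r(r - 2).
Partial fractions: 2/(r*(r - 2)) = -1/r + 1/(r - 2).
An antiderivative is F(r) = -log(r) + log(r - 2).
Then F(6) - F(4) = (log(2/3)) - (-log(2)) = log(4/3).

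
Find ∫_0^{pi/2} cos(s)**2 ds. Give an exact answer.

pi/4

Use the identity cos^2(s) = (1 + cos(2*s))/2.
An antiderivative is F(s) = s/2 + sin(2*s)/4.
Then F(pi/2) - F(0) = (pi/4) - (0) = pi/4.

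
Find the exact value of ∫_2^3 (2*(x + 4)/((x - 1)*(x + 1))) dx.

log(27/2)

Factor the denominator: x**2 - 1 = (x + 1)(x - 1).
Partial fractions: 2*(x + 4)/((x - 1)*(x + 1)) = -3/(x + 1) + 5/(x - 1).
An antiderivative is F(x) = 5*log(x - 1) - 3*log(x + 1).
Then F(3) - F(2) = (-log(2)) - (-log(27)) = log(27/2).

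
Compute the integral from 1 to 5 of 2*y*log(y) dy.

Integrate by parts once (u = ln y, dv = 2*y dy).
An antiderivative is F(y) = y**2*(2*log(y) - 1)/2.
Then F(5) - F(1) = (-25/2 + 25*log(5)) - (-1/2) = -12 + 25*log(5).

-12 + 25*log(5)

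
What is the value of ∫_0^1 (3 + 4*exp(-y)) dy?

7 - 4*exp(-1)

An antiderivative is F(y) = 3*y - 4*exp(-y).
Then F(1) - F(0) = (3 - 4*exp(-1)) - (-4) = 7 - 4*exp(-1).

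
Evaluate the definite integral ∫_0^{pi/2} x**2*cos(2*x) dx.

-pi/4

Integrate by parts twice (u = x^2, dv = cos(2*x) dx).
An antiderivative is F(x) = x**2*sin(2*x)/2 + x*cos(2*x)/2 - sin(2*x)/4.
Then F(pi/2) - F(0) = (-pi/4) - (0) = -pi/4.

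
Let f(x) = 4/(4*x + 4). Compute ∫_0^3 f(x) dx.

log(4)

An antiderivative is F(x) = log(4*x + 4).
Then F(3) - F(0) = (log(16)) - (log(4)) = log(4).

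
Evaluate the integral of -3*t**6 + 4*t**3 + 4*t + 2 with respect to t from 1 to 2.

By the power rule, an antiderivative is F(t) = -3*t**7/7 + t**4 + 2*t**2 + 2*t.
Then F(2) - F(1) = (-188/7) - (32/7) = -220/7.

-220/7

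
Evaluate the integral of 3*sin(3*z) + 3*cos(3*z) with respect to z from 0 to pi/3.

An antiderivative is F(z) = sin(3*z) - cos(3*z).
Then F(pi/3) - F(0) = (1) - (-1) = 2.

2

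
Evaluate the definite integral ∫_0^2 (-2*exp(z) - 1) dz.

An antiderivative is F(z) = -z - 2*exp(z).
Then F(2) - F(0) = (-2*exp(2) - 2) - (-2) = -2*exp(2).

-2*exp(2)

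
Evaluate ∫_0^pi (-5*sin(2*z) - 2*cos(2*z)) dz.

0

An antiderivative is F(z) = -sin(2*z) + 5*cos(2*z)/2.
Then F(pi) - F(0) = (5/2) - (5/2) = 0.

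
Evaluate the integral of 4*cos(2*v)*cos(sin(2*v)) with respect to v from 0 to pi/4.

2*sin(1)

Let u = sin(2*v), so du = 2*cos(2*v) dv. When v = 0, u = 0; when v = pi/4, u = 1.
The integral becomes 2·∫ cos(u) du from 0 to 1, with antiderivative 2*sin(u).
Back in v: F(v) = 2*sin(sin(2*v)).
Then F(pi/4) - F(0) = (2*sin(1)) - (0) = 2*sin(1).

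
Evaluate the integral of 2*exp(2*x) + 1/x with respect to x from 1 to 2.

An antiderivative is F(x) = exp(2*x) + log(x).
Then F(2) - F(1) = (log(2) + exp(4)) - (exp(2)) = -exp(2) + log(2) + exp(4).

-exp(2) + log(2) + exp(4)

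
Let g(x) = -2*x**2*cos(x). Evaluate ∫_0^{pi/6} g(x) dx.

Integrate by parts twice (u = x^2, dv = -2*cos(x) dx).
An antiderivative is F(x) = -2*x**2*sin(x) - 4*x*cos(x) + 4*sin(x).
Then F(pi/6) - F(0) = (-sqrt(3)*pi/3 - pi**2/36 + 2) - (0) = -sqrt(3)*pi/3 - pi**2/36 + 2.

-sqrt(3)*pi/3 - pi**2/36 + 2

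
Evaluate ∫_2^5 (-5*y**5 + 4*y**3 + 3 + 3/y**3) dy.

By the power rule, an antiderivative is F(y) = -5*y**6/6 + y**4 + 3*y - 3/(2*y**2).
Then F(5) - F(2) = (-928567/75) - (-761/24) = -2469837/200.

-2469837/200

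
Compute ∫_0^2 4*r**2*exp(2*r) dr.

-1 + 5*exp(4)

Integrate by parts twice (u = r^2, dv = 4*exp(2*r) dr).
An antiderivative is F(r) = (2*r**2 - 2*r + 1)*exp(2*r).
Then F(2) - F(0) = (5*exp(4)) - (1) = -1 + 5*exp(4).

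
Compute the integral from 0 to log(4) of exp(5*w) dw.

Let u = exp(w), so du = exp(w) dw. When w = 0, u = 1; when w = log(4), u = 4.
The integral becomes ∫ u**4 du from 1 to 4, with antiderivative u**5/5.
Back in w: F(w) = exp(5*w)/5.
Then F(log(4)) - F(0) = (1024/5) - (1/5) = 1023/5.

1023/5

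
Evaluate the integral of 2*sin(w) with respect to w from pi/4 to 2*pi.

An antiderivative is F(w) = -2*cos(w).
Then F(2*pi) - F(pi/4) = (-2) - (-sqrt(2)) = -2 + sqrt(2).

-2 + sqrt(2)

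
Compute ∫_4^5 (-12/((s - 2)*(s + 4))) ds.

Factor the denominator: s**2 + 2*s - 8 = (s + 4)(s - 2).
Partial fractions: -12/((s - 2)*(s + 4)) = 2/(s + 4) - 2/(s - 2).
An antiderivative is F(s) = -2*log(s - 2) + 2*log(s + 4).
Then F(5) - F(4) = (log(9)) - (log(16)) = log(9/16).

log(9/16)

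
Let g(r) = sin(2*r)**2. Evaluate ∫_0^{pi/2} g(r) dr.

pi/4

Use the identity sin^2(2*r) = (1 - cos(4*r))/2.
An antiderivative is F(r) = r/2 - sin(4*r)/8.
Then F(pi/2) - F(0) = (pi/4) - (0) = pi/4.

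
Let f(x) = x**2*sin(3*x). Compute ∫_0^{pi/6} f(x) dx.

-2/27 + pi/27

Integrate by parts twice (u = x^2, dv = sin(3*x) dx).
An antiderivative is F(x) = -x**2*cos(3*x)/3 + 2*x*sin(3*x)/9 + 2*cos(3*x)/27.
Then F(pi/6) - F(0) = (pi/27) - (2/27) = -2/27 + pi/27.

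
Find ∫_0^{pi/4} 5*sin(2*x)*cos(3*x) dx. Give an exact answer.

-2 + 3*sqrt(2)/2

Use the identity sin(2*x)cos(3*x) = [sin(5*x) + sin(-x)]/2.
An antiderivative is F(x) = 5*cos(x)/2 - cos(5*x)/2.
Then F(pi/4) - F(0) = (3*sqrt(2)/2) - (2) = -2 + 3*sqrt(2)/2.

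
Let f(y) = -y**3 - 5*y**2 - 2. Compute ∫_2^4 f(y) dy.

By the power rule, an antiderivative is F(y) = -y**4/4 - 5*y**3/3 - 2*y.
Then F(4) - F(2) = (-536/3) - (-64/3) = -472/3.

-472/3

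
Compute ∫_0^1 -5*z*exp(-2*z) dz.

-5/4 + 15*exp(-2)/4

Integrate by parts once (u = z, dv = -5*exp(-2*z) dz).
An antiderivative is F(z) = (10*z + 5)*exp(-2*z)/4.
Then F(1) - F(0) = (15*exp(-2)/4) - (5/4) = -5/4 + 15*exp(-2)/4.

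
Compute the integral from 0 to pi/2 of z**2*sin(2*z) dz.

Integrate by parts twice (u = z^2, dv = sin(2*z) dz).
An antiderivative is F(z) = -z**2*cos(2*z)/2 + z*sin(2*z)/2 + cos(2*z)/4.
Then F(pi/2) - F(0) = (-1/4 + pi**2/8) - (1/4) = -1/2 + pi**2/8.

-1/2 + pi**2/8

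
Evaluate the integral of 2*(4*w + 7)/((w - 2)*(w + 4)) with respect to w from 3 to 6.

-3*log(7) + 3*log(5) + 13*log(2)

Factor the denominator: w**2 + 2*w - 8 = (w + 4)(w - 2).
Partial fractions: 2*(4*w + 7)/((w - 2)*(w + 4)) = 3/(w + 4) + 5/(w - 2).
An antiderivative is F(w) = 5*log(w - 2) + 3*log(w + 4).
Then F(6) - F(3) = (3*log(5) + 13*log(2)) - (3*log(7)) = -3*log(7) + 3*log(5) + 13*log(2).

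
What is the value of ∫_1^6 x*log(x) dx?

Integrate by parts once (u = ln x, dv = x dx).
An antiderivative is F(x) = x**2*(2*log(x) - 1)/4.
Then F(6) - F(1) = (-9 + 18*log(2) + 18*log(3)) - (-1/4) = -35/4 + 18*log(2) + 18*log(3).

-35/4 + 18*log(2) + 18*log(3)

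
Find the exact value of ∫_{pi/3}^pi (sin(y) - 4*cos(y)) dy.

3/2 + 2*sqrt(3)

An antiderivative is F(y) = -4*sin(y) - cos(y).
Then F(pi) - F(pi/3) = (1) - (-2*sqrt(3) - 1/2) = 3/2 + 2*sqrt(3).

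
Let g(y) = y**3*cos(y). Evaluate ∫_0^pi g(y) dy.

12 - 3*pi**2

Integrate by parts 3 times (u = y^3, dv = cos(y) dy).
An antiderivative is F(y) = y**3*sin(y) + 3*y**2*cos(y) - 6*y*sin(y) - 6*cos(y).
Then F(pi) - F(0) = (6 - 3*pi**2) - (-6) = 12 - 3*pi**2.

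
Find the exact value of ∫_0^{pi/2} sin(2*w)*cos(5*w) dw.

Use the identity sin(2*w)cos(5*w) = [sin(7*w) + sin(-3*w)]/2.
An antiderivative is F(w) = cos(3*w)/6 - cos(7*w)/14.
Then F(pi/2) - F(0) = (0) - (2/21) = -2/21.

-2/21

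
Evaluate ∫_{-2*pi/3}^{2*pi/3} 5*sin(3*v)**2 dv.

Use the identity sin^2(3*v) = (1 - cos(6*v))/2.
An antiderivative is F(v) = 5*v/2 - 5*sin(6*v)/12.
Then F(2*pi/3) - F(-2*pi/3) = (5*pi/3) - (-5*pi/3) = 10*pi/3.

10*pi/3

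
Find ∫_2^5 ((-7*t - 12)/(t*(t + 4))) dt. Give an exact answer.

Factor the denominator: t**2 + 4*t = (t + 4)t.
Partial fractions: (-7*t - 12)/(t*(t + 4)) = -4/(t + 4) - 3/t.
An antiderivative is F(t) = -3*log(t) - 4*log(t + 4).
Then F(5) - F(2) = (-8*log(3) - 3*log(5)) - (-7*log(2) - 4*log(3)) = -3*log(5) - 4*log(3) + 7*log(2).

-3*log(5) - 4*log(3) + 7*log(2)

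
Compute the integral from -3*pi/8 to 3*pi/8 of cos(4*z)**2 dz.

3*pi/8

Use the identity cos^2(4*z) = (1 + cos(8*z))/2.
An antiderivative is F(z) = z/2 + sin(8*z)/16.
Then F(3*pi/8) - F(-3*pi/8) = (3*pi/16) - (-3*pi/16) = 3*pi/8.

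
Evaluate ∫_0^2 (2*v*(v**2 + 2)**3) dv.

Let u = v**2 + 2, so du = 2*v dv. When v = 0, u = 2; when v = 2, u = 6.
The integral becomes ∫ u**3 du from 2 to 6, with antiderivative u**4/4.
Back in v: F(v) = (v**2 + 2)**4/4.
Then F(2) - F(0) = (324) - (4) = 320.

320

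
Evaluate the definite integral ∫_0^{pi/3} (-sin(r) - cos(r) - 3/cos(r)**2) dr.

-7*sqrt(3)/2 - 1/2

An antiderivative is F(r) = -sin(r) + cos(r) - 3*tan(r).
Then F(pi/3) - F(0) = (1/2 - 7*sqrt(3)/2) - (1) = -7*sqrt(3)/2 - 1/2.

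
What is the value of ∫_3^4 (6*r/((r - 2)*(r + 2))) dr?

-3*log(5) + 3*log(3) + 6*log(2)

Factor the denominator: r**2 - 4 = (r + 2)(r - 2).
Partial fractions: 6*r/((r - 2)*(r + 2)) = 3/(r + 2) + 3/(r - 2).
An antiderivative is F(r) = 3*log(r - 2) + 3*log(r + 2).
Then F(4) - F(3) = (3*log(3) + 6*log(2)) - (3*log(5)) = -3*log(5) + 3*log(3) + 6*log(2).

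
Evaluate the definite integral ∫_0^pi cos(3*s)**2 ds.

pi/2

Use the identity cos^2(3*s) = (1 + cos(6*s))/2.
An antiderivative is F(s) = s/2 + sin(6*s)/12.
Then F(pi) - F(0) = (pi/2) - (0) = pi/2.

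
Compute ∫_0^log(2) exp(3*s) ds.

Let u = exp(s), so du = exp(s) ds. When s = 0, u = 1; when s = log(2), u = 2.
The integral becomes ∫ u**2 du from 1 to 2, with antiderivative u**3/3.
Back in s: F(s) = exp(3*s)/3.
Then F(log(2)) - F(0) = (8/3) - (1/3) = 7/3.

7/3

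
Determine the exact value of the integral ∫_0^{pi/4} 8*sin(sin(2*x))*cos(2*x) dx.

4 - 4*cos(1)

Let u = sin(2*x), so du = 2*cos(2*x) dx. When x = 0, u = 0; when x = pi/4, u = 1.
The integral becomes 4·∫ sin(u) du from 0 to 1, with antiderivative -4*cos(u).
Back in x: F(x) = -4*cos(sin(2*x)).
Then F(pi/4) - F(0) = (-4*cos(1)) - (-4) = 4 - 4*cos(1).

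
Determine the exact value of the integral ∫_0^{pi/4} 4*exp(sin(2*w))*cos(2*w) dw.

-2 + 2*E

Let u = sin(2*w), so du = 2*cos(2*w) dw. When w = 0, u = 0; when w = pi/4, u = 1.
The integral becomes 2·∫ exp(u) du from 0 to 1, with antiderivative 2*exp(u).
Back in w: F(w) = 2*exp(sin(2*w)).
Then F(pi/4) - F(0) = (2*E) - (2) = -2 + 2*E.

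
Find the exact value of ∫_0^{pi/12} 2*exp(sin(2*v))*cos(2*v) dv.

-1 + exp(1/2)

Let u = sin(2*v), so du = 2*cos(2*v) dv. When v = 0, u = 0; when v = pi/12, u = 1/2.
The integral becomes ∫ exp(u) du from 0 to 1/2, with antiderivative exp(u).
Back in v: F(v) = exp(sin(2*v)).
Then F(pi/12) - F(0) = (exp(1/2)) - (1) = -1 + exp(1/2).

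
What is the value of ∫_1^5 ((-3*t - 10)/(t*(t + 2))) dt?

Factor the denominator: t**2 + 2*t = (t + 2)t.
Partial fractions: (-3*t - 10)/(t*(t + 2)) = 2/(t + 2) - 5/t.
An antiderivative is F(t) = -5*log(t) + 2*log(t + 2).
Then F(5) - F(1) = (-5*log(5) + 2*log(7)) - (log(9)) = -5*log(5) - 2*log(3) + 2*log(7).

-5*log(5) - 2*log(3) + 2*log(7)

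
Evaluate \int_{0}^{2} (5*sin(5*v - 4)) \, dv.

-cos(6) + cos(4)

Let u = 5*v - 4, so du = 5 dv. When v = 0, u = -4; when v = 2, u = 6.
The integral becomes ∫ sin(u) du from -4 to 6, with antiderivative -cos(u).
Back in v: F(v) = -cos(5*v - 4).
Then F(2) - F(0) = (-cos(6)) - (-cos(4)) = -cos(6) + cos(4).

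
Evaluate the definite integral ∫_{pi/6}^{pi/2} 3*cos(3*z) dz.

-2

An antiderivative is F(z) = sin(3*z).
Then F(pi/2) - F(pi/6) = (-1) - (1) = -2.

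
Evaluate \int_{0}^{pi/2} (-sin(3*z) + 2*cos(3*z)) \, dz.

An antiderivative is F(z) = 2*sin(3*z)/3 + cos(3*z)/3.
Then F(pi/2) - F(0) = (-2/3) - (1/3) = -1.

-1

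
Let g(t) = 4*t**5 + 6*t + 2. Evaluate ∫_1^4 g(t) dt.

By the power rule, an antiderivative is F(t) = 2*t**6/3 + 3*t**2 + 2*t.
Then F(4) - F(1) = (8360/3) - (17/3) = 2781.

2781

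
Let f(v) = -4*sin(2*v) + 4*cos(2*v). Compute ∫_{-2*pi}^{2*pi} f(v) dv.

0

An antiderivative is F(v) = 2*sin(2*v) + 2*cos(2*v).
Then F(2*pi) - F(-2*pi) = (2) - (2) = 0.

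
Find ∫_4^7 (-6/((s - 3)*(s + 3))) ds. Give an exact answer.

Factor the denominator: s**2 - 9 = (s + 3)(s - 3).
Partial fractions: -6/((s - 3)*(s + 3)) = 1/(s + 3) - 1/(s - 3).
An antiderivative is F(s) = -log(s - 3) + log(s + 3).
Then F(7) - F(4) = (log(5/2)) - (log(7)) = log(5/14).

log(5/14)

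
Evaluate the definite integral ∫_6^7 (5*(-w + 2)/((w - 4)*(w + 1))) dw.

-7*log(2) - 2*log(3) + 3*log(7)

Factor the denominator: w**2 - 3*w - 4 = (w + 1)(w - 4).
Partial fractions: 5*(-w + 2)/((w - 4)*(w + 1)) = -3/(w + 1) - 2/(w - 4).
An antiderivative is F(w) = -2*log(w - 4) - 3*log(w + 1).
Then F(7) - F(6) = (-9*log(2) - 2*log(3)) - (-3*log(7) - 2*log(2)) = -7*log(2) - 2*log(3) + 3*log(7).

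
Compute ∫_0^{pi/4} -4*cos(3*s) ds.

An antiderivative is F(s) = -4*sin(3*s)/3.
Then F(pi/4) - F(0) = (-2*sqrt(2)/3) - (0) = -2*sqrt(2)/3.

-2*sqrt(2)/3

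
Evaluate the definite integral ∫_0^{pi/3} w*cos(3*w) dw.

Integrate by parts once (u = w, dv = cos(3*w) dw).
An antiderivative is F(w) = w*sin(3*w)/3 + cos(3*w)/9.
Then F(pi/3) - F(0) = (-1/9) - (1/9) = -2/9.

-2/9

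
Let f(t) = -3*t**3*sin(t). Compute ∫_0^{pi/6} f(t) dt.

-3*sqrt(3)*pi/2 - pi**2/8 + sqrt(3)*pi**3/144 + 9

Integrate by parts 3 times (u = t^3, dv = -3*sin(t) dt).
An antiderivative is F(t) = 3*t**3*cos(t) - 9*t**2*sin(t) - 18*t*cos(t) + 18*sin(t).
Then F(pi/6) - F(0) = (-3*sqrt(3)*pi/2 - pi**2/8 + sqrt(3)*pi**3/144 + 9) - (0) = -3*sqrt(3)*pi/2 - pi**2/8 + sqrt(3)*pi**3/144 + 9.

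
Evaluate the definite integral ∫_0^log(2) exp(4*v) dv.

Let u = exp(v), so du = exp(v) dv. When v = 0, u = 1; when v = log(2), u = 2.
The integral becomes ∫ u**3 du from 1 to 2, with antiderivative u**4/4.
Back in v: F(v) = exp(4*v)/4.
Then F(log(2)) - F(0) = (4) - (1/4) = 15/4.

15/4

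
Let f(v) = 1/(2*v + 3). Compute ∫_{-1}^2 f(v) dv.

log(7)/2

An antiderivative is F(v) = log(2*v + 3)/2.
Then F(2) - F(-1) = (log(7)/2) - (0) = log(7)/2.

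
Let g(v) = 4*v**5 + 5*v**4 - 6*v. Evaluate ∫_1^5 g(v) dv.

13468

By the power rule, an antiderivative is F(v) = 2*v**6/3 + v**5 - 3*v**2.
Then F(5) - F(1) = (40400/3) - (-4/3) = 13468.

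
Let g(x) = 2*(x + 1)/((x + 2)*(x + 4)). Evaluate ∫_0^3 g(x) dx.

-5*log(2) - log(5) + 3*log(7)

Factor the denominator: x**2 + 6*x + 8 = (x + 4)(x + 2).
Partial fractions: 2*(x + 1)/((x + 2)*(x + 4)) = 3/(x + 4) - 1/(x + 2).
An antiderivative is F(x) = -log(x + 2) + 3*log(x + 4).
Then F(3) - F(0) = (-log(5) + 3*log(7)) - (log(32)) = -5*log(2) - log(5) + 3*log(7).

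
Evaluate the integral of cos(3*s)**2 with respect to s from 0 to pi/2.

Use the identity cos^2(3*s) = (1 + cos(6*s))/2.
An antiderivative is F(s) = s/2 + sin(6*s)/12.
Then F(pi/2) - F(0) = (pi/4) - (0) = pi/4.

pi/4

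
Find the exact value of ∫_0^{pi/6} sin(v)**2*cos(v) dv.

Let u = sin(v), so du = cos(v) dv. When v = 0, u = 0; when v = pi/6, u = 1/2.
The integral becomes ∫ u**2 du from 0 to 1/2, with antiderivative u**3/3.
Back in v: F(v) = sin(v)**3/3.
Then F(pi/6) - F(0) = (1/24) - (0) = 1/24.

1/24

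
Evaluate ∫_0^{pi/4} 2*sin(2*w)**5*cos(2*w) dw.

1/6

Let u = sin(2*w), so du = 2*cos(2*w) dw. When w = 0, u = 0; when w = pi/4, u = 1.
The integral becomes ∫ u**5 du from 0 to 1, with antiderivative u**6/6.
Back in w: F(w) = sin(2*w)**6/6.
Then F(pi/4) - F(0) = (1/6) - (0) = 1/6.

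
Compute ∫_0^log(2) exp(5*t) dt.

31/5

Let u = exp(t), so du = exp(t) dt. When t = 0, u = 1; when t = log(2), u = 2.
The integral becomes ∫ u**4 du from 1 to 2, with antiderivative u**5/5.
Back in t: F(t) = exp(5*t)/5.
Then F(log(2)) - F(0) = (32/5) - (1/5) = 31/5.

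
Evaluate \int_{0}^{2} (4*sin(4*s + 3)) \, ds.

cos(3) - cos(11)

Let u = 4*s + 3, so du = 4 ds. When s = 0, u = 3; when s = 2, u = 11.
The integral becomes ∫ sin(u) du from 3 to 11, with antiderivative -cos(u).
Back in s: F(s) = -cos(4*s + 3).
Then F(2) - F(0) = (-cos(11)) - (-cos(3)) = cos(3) - cos(11).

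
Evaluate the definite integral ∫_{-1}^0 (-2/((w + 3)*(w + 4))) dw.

log(64/81)

Factor the denominator: w**2 + 7*w + 12 = (w + 4)(w + 3).
Partial fractions: -2/((w + 3)*(w + 4)) = 2/(w + 4) - 2/(w + 3).
An antiderivative is F(w) = -2*log(w + 3) + 2*log(w + 4).
Then F(0) - F(-1) = (log(16/9)) - (log(9/4)) = log(64/81).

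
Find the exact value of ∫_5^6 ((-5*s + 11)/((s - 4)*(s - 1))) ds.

log(2/25)

Factor the denominator: s**2 - 5*s + 4 = (s - 1)(s - 4).
Partial fractions: (-5*s + 11)/((s - 4)*(s - 1)) = -2/(s - 1) - 3/(s - 4).
An antiderivative is F(s) = -3*log(s - 4) - 2*log(s - 1).
Then F(6) - F(5) = (-2*log(5) - 3*log(2)) - (-log(16)) = log(2/25).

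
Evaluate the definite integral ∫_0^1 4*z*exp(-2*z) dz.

Integrate by parts once (u = z, dv = 4*exp(-2*z) dz).
An antiderivative is F(z) = (-2*z - 1)*exp(-2*z).
Then F(1) - F(0) = (-3*exp(-2)) - (-1) = 1 - 3*exp(-2).

1 - 3*exp(-2)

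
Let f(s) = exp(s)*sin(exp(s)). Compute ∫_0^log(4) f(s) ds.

cos(1) - cos(4)

Let u = exp(s), so du = exp(s) ds. When s = 0, u = 1; when s = log(4), u = 4.
The integral becomes ∫ sin(u) du from 1 to 4, with antiderivative -cos(u).
Back in s: F(s) = -cos(exp(s)).
Then F(log(4)) - F(0) = (-cos(4)) - (-cos(1)) = cos(1) - cos(4).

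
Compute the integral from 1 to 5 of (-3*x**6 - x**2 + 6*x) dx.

-702472/21

By the power rule, an antiderivative is F(x) = -3*x**7/7 - x**3/3 + 3*x**2.
Then F(5) - F(1) = (-702425/21) - (47/21) = -702472/21.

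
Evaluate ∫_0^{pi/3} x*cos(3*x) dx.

Integrate by parts once (u = x, dv = cos(3*x) dx).
An antiderivative is F(x) = x*sin(3*x)/3 + cos(3*x)/9.
Then F(pi/3) - F(0) = (-1/9) - (1/9) = -2/9.

-2/9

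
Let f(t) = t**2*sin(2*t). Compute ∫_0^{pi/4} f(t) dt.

Integrate by parts twice (u = t^2, dv = sin(2*t) dt).
An antiderivative is F(t) = -t**2*cos(2*t)/2 + t*sin(2*t)/2 + cos(2*t)/4.
Then F(pi/4) - F(0) = (pi/8) - (1/4) = -1/4 + pi/8.

-1/4 + pi/8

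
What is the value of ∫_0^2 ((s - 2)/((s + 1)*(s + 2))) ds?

Factor the denominator: s**2 + 3*s + 2 = (s + 2)(s + 1).
Partial fractions: (s - 2)/((s + 1)*(s + 2)) = 4/(s + 2) - 3/(s + 1).
An antiderivative is F(s) = -3*log(s + 1) + 4*log(s + 2).
Then F(2) - F(0) = (-3*log(3) + 8*log(2)) - (log(16)) = log(16/27).

log(16/27)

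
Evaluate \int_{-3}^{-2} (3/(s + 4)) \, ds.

log(8)

An antiderivative is F(s) = 3*log(s + 4).
Then F(-2) - F(-3) = (log(8)) - (0) = log(8).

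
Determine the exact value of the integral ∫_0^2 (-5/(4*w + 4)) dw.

An antiderivative is F(w) = -5*log(4*w + 4)/4.
Then F(2) - F(0) = (-5*log(12)/4) - (-5*log(2)/2) = -5*log(3)/4.

-5*log(3)/4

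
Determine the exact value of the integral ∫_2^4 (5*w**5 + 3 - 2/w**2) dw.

By the power rule, an antiderivative is F(w) = 5*w**6/6 + 3*w + 2/w.
Then F(4) - F(2) = (20555/6) - (181/3) = 6731/2.

6731/2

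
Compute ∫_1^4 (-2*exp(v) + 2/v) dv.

An antiderivative is F(v) = -2*exp(v) + 2*log(v).
Then F(4) - F(1) = (-2*exp(4) + 2*log(4)) - (-2*exp(1)) = -2*exp(4) + 2*log(4) + 2*exp(1).

-2*exp(4) + 2*log(4) + 2*exp(1)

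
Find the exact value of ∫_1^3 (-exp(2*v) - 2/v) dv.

An antiderivative is F(v) = -exp(2*v)/2 - 2*log(v).
Then F(3) - F(1) = (-exp(6)/2 - log(9)) - (-exp(2)/2) = -exp(6)/2 - log(9) + exp(2)/2.

-exp(6)/2 - log(9) + exp(2)/2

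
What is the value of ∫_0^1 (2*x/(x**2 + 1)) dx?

Let u = x**2 + 1, so du = 2*x dx. When x = 0, u = 1; when x = 1, u = 2.
The integral becomes ∫ 1/u du from 1 to 2, with antiderivative log(u).
Back in x: F(x) = log(x**2 + 1).
Then F(1) - F(0) = (log(2)) - (0) = log(2).

log(2)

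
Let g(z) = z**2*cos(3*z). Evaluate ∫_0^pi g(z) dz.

-2*pi/9

Integrate by parts twice (u = z^2, dv = cos(3*z) dz).
An antiderivative is F(z) = z**2*sin(3*z)/3 + 2*z*cos(3*z)/9 - 2*sin(3*z)/27.
Then F(pi) - F(0) = (-2*pi/9) - (0) = -2*pi/9.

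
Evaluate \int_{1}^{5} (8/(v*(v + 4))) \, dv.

-4*log(3) + 4*log(5)

Factor the denominator: v**2 + 4*v = (v + 4)v.
Partial fractions: 8/(v*(v + 4)) = -2/(v + 4) + 2/v.
An antiderivative is F(v) = 2*log(v) - 2*log(v + 4).
Then F(5) - F(1) = (log(25/81)) - (-log(25)) = -4*log(3) + 4*log(5).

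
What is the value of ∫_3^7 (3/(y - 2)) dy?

3*log(5)

An antiderivative is F(y) = 3*log(y - 2).
Then F(7) - F(3) = (3*log(5)) - (0) = 3*log(5).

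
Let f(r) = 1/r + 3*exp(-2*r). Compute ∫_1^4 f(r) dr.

-3*exp(-8)/2 + 3*exp(-2)/2 + 2*log(2)

An antiderivative is F(r) = log(r) - 3*exp(-2*r)/2.
Then F(4) - F(1) = (-3*exp(-8)/2 + 2*log(2)) - (-3*exp(-2)/2) = -3*exp(-8)/2 + 3*exp(-2)/2 + 2*log(2).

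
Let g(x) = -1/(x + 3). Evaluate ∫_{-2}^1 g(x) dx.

-log(4)

An antiderivative is F(x) = -log(x + 3).
Then F(1) - F(-2) = (-log(4)) - (0) = -log(4).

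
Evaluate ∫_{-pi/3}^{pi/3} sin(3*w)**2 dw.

pi/3

Use the identity sin^2(3*w) = (1 - cos(6*w))/2.
An antiderivative is F(w) = w/2 - sin(6*w)/12.
Then F(pi/3) - F(-pi/3) = (pi/6) - (-pi/6) = pi/3.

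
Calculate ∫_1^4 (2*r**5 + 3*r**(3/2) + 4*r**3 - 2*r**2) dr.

8076/5

By the power rule, an antiderivative is F(r) = r**6/3 + 6*r**(5/2)/5 + r**4 - 2*r**3/3.
Then F(4) - F(1) = (24256/15) - (28/15) = 8076/5.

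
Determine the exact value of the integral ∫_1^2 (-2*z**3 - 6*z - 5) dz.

By the power rule, an antiderivative is F(z) = -z**4/2 - 3*z**2 - 5*z.
Then F(2) - F(1) = (-30) - (-17/2) = -43/2.

-43/2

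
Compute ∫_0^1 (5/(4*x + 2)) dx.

An antiderivative is F(x) = 5*log(4*x + 2)/4.
Then F(1) - F(0) = (5*log(6)/4) - (5*log(2)/4) = 5*log(3)/4.

5*log(3)/4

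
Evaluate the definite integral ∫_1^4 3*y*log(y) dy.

Integrate by parts once (u = ln y, dv = 3*y dy).
An antiderivative is F(y) = 3*y**2*(2*log(y) - 1)/4.
Then F(4) - F(1) = (-12 + 48*log(2)) - (-3/4) = -45/4 + 48*log(2).

-45/4 + 48*log(2)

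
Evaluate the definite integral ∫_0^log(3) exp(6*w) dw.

Let u = exp(w), so du = exp(w) dw. When w = 0, u = 1; when w = log(3), u = 3.
The integral becomes ∫ u**5 du from 1 to 3, with antiderivative u**6/6.
Back in w: F(w) = exp(6*w)/6.
Then F(log(3)) - F(0) = (243/2) - (1/6) = 364/3.

364/3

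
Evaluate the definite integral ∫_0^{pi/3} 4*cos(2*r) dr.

An antiderivative is F(r) = 2*sin(2*r).
Then F(pi/3) - F(0) = (sqrt(3)) - (0) = sqrt(3).

sqrt(3)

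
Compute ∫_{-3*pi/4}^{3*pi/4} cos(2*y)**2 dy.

Use the identity cos^2(2*y) = (1 + cos(4*y))/2.
An antiderivative is F(y) = y/2 + sin(4*y)/8.
Then F(3*pi/4) - F(-3*pi/4) = (3*pi/8) - (-3*pi/8) = 3*pi/4.

3*pi/4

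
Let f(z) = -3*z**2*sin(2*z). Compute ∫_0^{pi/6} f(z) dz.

Integrate by parts twice (u = z^2, dv = -3*sin(2*z) dz).
An antiderivative is F(z) = 3*z**2*cos(2*z)/2 - 3*z*sin(2*z)/2 - 3*cos(2*z)/4.
Then F(pi/6) - F(0) = (-sqrt(3)*pi/8 - 3/8 + pi**2/48) - (-3/4) = -sqrt(3)*pi/8 + pi**2/48 + 3/8.

-sqrt(3)*pi/8 + pi**2/48 + 3/8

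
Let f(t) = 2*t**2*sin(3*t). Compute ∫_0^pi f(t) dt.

Integrate by parts twice (u = t^2, dv = 2*sin(3*t) dt).
An antiderivative is F(t) = -2*t**2*cos(3*t)/3 + 4*t*sin(3*t)/9 + 4*cos(3*t)/27.
Then F(pi) - F(0) = (-4/27 + 2*pi**2/3) - (4/27) = -8/27 + 2*pi**2/3.

-8/27 + 2*pi**2/3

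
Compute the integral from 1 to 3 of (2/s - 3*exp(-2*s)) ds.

An antiderivative is F(s) = 2*log(s) + 3*exp(-2*s)/2.
Then F(3) - F(1) = (3*exp(-6)/2 + 2*log(3)) - (3*exp(-2)/2) = -3*exp(-2)/2 + 3*exp(-6)/2 + 2*log(3).

-3*exp(-2)/2 + 3*exp(-6)/2 + 2*log(3)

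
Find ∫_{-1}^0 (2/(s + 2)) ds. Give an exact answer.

log(4)

An antiderivative is F(s) = 2*log(s + 2).
Then F(0) - F(-1) = (log(4)) - (0) = log(4).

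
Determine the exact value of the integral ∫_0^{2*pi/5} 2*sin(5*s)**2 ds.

Use the identity sin^2(5*s) = (1 - cos(10*s))/2.
An antiderivative is F(s) = s - sin(10*s)/10.
Then F(2*pi/5) - F(0) = (2*pi/5) - (0) = 2*pi/5.

2*pi/5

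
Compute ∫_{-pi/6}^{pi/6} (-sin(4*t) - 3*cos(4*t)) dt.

An antiderivative is F(t) = -3*sin(4*t)/4 + cos(4*t)/4.
Then F(pi/6) - F(-pi/6) = (-3*sqrt(3)/8 - 1/8) - (-1/8 + 3*sqrt(3)/8) = -3*sqrt(3)/4.

-3*sqrt(3)/4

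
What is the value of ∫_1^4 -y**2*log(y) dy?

7 - 128*log(2)/3

Integrate by parts once (u = ln y, dv = -y**2 dy).
An antiderivative is F(y) = -y**3*(3*log(y) - 1)/9.
Then F(4) - F(1) = (64/9 - 128*log(2)/3) - (1/9) = 7 - 128*log(2)/3.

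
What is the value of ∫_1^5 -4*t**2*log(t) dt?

Integrate by parts once (u = ln t, dv = -4*t**2 dt).
An antiderivative is F(t) = -4*t**3*(3*log(t) - 1)/9.
Then F(5) - F(1) = (500/9 - 500*log(5)/3) - (4/9) = 496/9 - 500*log(5)/3.

496/9 - 500*log(5)/3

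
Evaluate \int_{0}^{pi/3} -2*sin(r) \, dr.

-1

An antiderivative is F(r) = 2*cos(r).
Then F(pi/3) - F(0) = (1) - (2) = -1.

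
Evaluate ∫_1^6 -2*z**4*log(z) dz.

Integrate by parts once (u = ln z, dv = -2*z**4 dz).
An antiderivative is F(z) = -2*z**5*(5*log(z) - 1)/25.
Then F(6) - F(1) = (15552/25 - 15552*log(6)/5) - (2/25) = 622 - 15552*log(6)/5.

622 - 15552*log(6)/5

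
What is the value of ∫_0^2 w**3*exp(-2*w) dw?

3/8 - 71*exp(-4)/8

Integrate by parts 3 times (u = w^3, dv = exp(-2*w) dw).
An antiderivative is F(w) = (-4*w**3 - 6*w**2 - 6*w - 3)*exp(-2*w)/8.
Then F(2) - F(0) = (-71*exp(-4)/8) - (-3/8) = 3/8 - 71*exp(-4)/8.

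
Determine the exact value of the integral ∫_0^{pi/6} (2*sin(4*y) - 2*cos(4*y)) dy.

An antiderivative is F(y) = -sin(4*y)/2 - cos(4*y)/2.
Then F(pi/6) - F(0) = (1/4 - sqrt(3)/4) - (-1/2) = 3/4 - sqrt(3)/4.

3/4 - sqrt(3)/4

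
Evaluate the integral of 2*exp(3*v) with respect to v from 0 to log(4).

42

Let u = exp(v), so du = exp(v) dv. When v = 0, u = 1; when v = log(4), u = 4.
The integral becomes 2·∫ u**2 du from 1 to 4, with antiderivative 2*u**3/3.
Back in v: F(v) = 2*exp(3*v)/3.
Then F(log(4)) - F(0) = (128/3) - (2/3) = 42.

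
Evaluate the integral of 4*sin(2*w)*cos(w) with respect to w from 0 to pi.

Use the identity sin(2*w)cos(w) = [sin(3*w) + sin(w)]/2.
An antiderivative is F(w) = -2*cos(w) - 2*cos(3*w)/3.
Then F(pi) - F(0) = (8/3) - (-8/3) = 16/3.

16/3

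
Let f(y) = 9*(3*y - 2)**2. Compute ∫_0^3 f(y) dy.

Let u = 3*y - 2, so du = 3 dy. When y = 0, u = -2; when y = 3, u = 7.
The integral becomes 3·∫ u**2 du from -2 to 7, with antiderivative u**3.
Back in y: F(y) = (3*y - 2)**3.
Then F(3) - F(0) = (343) - (-8) = 351.

351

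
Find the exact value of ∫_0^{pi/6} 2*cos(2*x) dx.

sqrt(3)/2

An antiderivative is F(x) = sin(2*x).
Then F(pi/6) - F(0) = (sqrt(3)/2) - (0) = sqrt(3)/2.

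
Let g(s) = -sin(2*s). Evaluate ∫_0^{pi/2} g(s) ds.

-1

An antiderivative is F(s) = cos(2*s)/2.
Then F(pi/2) - F(0) = (-1/2) - (1/2) = -1.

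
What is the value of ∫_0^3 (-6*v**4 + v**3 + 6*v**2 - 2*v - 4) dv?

-4767/20

By the power rule, an antiderivative is F(v) = -6*v**5/5 + v**4/4 + 2*v**3 - v**2 - 4*v.
Then F(3) - F(0) = (-4767/20) - (0) = -4767/20.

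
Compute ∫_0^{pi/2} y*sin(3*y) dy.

-1/9

Integrate by parts once (u = y, dv = sin(3*y) dy).
An antiderivative is F(y) = -y*cos(3*y)/3 + sin(3*y)/9.
Then F(pi/2) - F(0) = (-1/9) - (0) = -1/9.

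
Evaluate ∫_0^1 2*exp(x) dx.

An antiderivative is F(x) = 2*exp(x).
Then F(1) - F(0) = (2*E) - (2) = -2 + 2*E.

-2 + 2*E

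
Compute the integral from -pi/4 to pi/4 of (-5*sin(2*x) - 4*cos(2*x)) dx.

-4

An antiderivative is F(x) = -2*sin(2*x) + 5*cos(2*x)/2.
Then F(pi/4) - F(-pi/4) = (-2) - (2) = -4.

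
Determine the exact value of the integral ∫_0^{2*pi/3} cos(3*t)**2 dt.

pi/3

Use the identity cos^2(3*t) = (1 + cos(6*t))/2.
An antiderivative is F(t) = t/2 + sin(6*t)/12.
Then F(2*pi/3) - F(0) = (pi/3) - (0) = pi/3.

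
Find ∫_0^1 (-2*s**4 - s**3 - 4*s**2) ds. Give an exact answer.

-119/60

By the power rule, an antiderivative is F(s) = -2*s**5/5 - s**4/4 - 4*s**3/3.
Then F(1) - F(0) = (-119/60) - (0) = -119/60.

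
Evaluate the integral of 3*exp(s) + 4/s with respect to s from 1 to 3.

-3*exp(1) + log(81) + 3*exp(3)

An antiderivative is F(s) = 3*exp(s) + 4*log(s).
Then F(3) - F(1) = (log(81) + 3*exp(3)) - (3*exp(1)) = -3*exp(1) + log(81) + 3*exp(3).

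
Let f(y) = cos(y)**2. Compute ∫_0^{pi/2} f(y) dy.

Use the identity cos^2(y) = (1 + cos(2*y))/2.
An antiderivative is F(y) = y/2 + sin(2*y)/4.
Then F(pi/2) - F(0) = (pi/4) - (0) = pi/4.

pi/4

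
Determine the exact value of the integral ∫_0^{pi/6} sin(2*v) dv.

1/4

An antiderivative is F(v) = -cos(2*v)/2.
Then F(pi/6) - F(0) = (-1/4) - (-1/2) = 1/4.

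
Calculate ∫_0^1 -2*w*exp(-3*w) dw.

Integrate by parts once (u = w, dv = -2*exp(-3*w) dw).
An antiderivative is F(w) = (6*w + 2)*exp(-3*w)/9.
Then F(1) - F(0) = (8*exp(-3)/9) - (2/9) = -2/9 + 8*exp(-3)/9.

-2/9 + 8*exp(-3)/9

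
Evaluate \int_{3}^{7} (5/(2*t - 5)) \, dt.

5*log(3)

An antiderivative is F(t) = 5*log(2*t - 5)/2.
Then F(7) - F(3) = (5*log(3)) - (0) = 5*log(3).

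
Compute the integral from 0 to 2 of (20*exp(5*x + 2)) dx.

Let u = 5*x + 2, so du = 5 dx. When x = 0, u = 2; when x = 2, u = 12.
The integral becomes 4·∫ exp(u) du from 2 to 12, with antiderivative 4*exp(u).
Back in x: F(x) = 4*exp(5*x + 2).
Then F(2) - F(0) = (4*exp(12)) - (4*exp(2)) = -4*(1 - exp(10))*exp(2).

-4*(1 - exp(10))*exp(2)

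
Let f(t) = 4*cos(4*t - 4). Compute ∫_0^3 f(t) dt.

sin(4) + sin(8)

Let u = 4*t - 4, so du = 4 dt. When t = 0, u = -4; when t = 3, u = 8.
The integral becomes ∫ cos(u) du from -4 to 8, with antiderivative sin(u).
Back in t: F(t) = sin(4*t - 4).
Then F(3) - F(0) = (sin(8)) - (-sin(4)) = sin(4) + sin(8).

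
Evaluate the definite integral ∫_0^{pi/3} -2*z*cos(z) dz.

-sqrt(3)*pi/3 + 1

Integrate by parts once (u = z, dv = -2*cos(z) dz).
An antiderivative is F(z) = -2*z*sin(z) - 2*cos(z).
Then F(pi/3) - F(0) = (-sqrt(3)*pi/3 - 1) - (-2) = -sqrt(3)*pi/3 + 1.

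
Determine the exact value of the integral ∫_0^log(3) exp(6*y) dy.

364/3

Let u = exp(y), so du = exp(y) dy. When y = 0, u = 1; when y = log(3), u = 3.
The integral becomes ∫ u**5 du from 1 to 3, with antiderivative u**6/6.
Back in y: F(y) = exp(6*y)/6.
Then F(log(3)) - F(0) = (243/2) - (1/6) = 364/3.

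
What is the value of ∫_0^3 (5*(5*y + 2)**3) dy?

83505/4

Let u = 5*y + 2, so du = 5 dy. When y = 0, u = 2; when y = 3, u = 17.
The integral becomes ∫ u**3 du from 2 to 17, with antiderivative u**4/4.
Back in y: F(y) = (5*y + 2)**4/4.
Then F(3) - F(0) = (83521/4) - (4) = 83505/4.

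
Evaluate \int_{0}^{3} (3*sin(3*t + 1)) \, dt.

Let u = 3*t + 1, so du = 3 dt. When t = 0, u = 1; when t = 3, u = 10.
The integral becomes ∫ sin(u) du from 1 to 10, with antiderivative -cos(u).
Back in t: F(t) = -cos(3*t + 1).
Then F(3) - F(0) = (-cos(10)) - (-cos(1)) = cos(1) - cos(10).

cos(1) - cos(10)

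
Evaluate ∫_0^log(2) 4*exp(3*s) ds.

28/3

An antiderivative is F(s) = 4*exp(3*s)/3.
Then F(log(2)) - F(0) = (32/3) - (4/3) = 28/3.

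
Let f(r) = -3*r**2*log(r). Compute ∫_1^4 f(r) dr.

Integrate by parts once (u = ln r, dv = -3*r**2 dr).
An antiderivative is F(r) = -r**3*(3*log(r) - 1)/3.
Then F(4) - F(1) = (64/3 - 128*log(2)) - (1/3) = 21 - 128*log(2).

21 - 128*log(2)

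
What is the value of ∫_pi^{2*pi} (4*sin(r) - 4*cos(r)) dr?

An antiderivative is F(r) = -4*sin(r) - 4*cos(r).
Then F(2*pi) - F(pi) = (-4) - (4) = -8.

-8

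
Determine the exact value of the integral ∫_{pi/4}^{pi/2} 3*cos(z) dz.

3 - 3*sqrt(2)/2

An antiderivative is F(z) = 3*sin(z).
Then F(pi/2) - F(pi/4) = (3) - (3*sqrt(2)/2) = 3 - 3*sqrt(2)/2.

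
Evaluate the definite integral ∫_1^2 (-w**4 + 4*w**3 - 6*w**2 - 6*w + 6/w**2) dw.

-56/5

By the power rule, an antiderivative is F(w) = -w**5/5 + w**4 - 2*w**3 - 3*w**2 - 6/w.
Then F(2) - F(1) = (-107/5) - (-51/5) = -56/5.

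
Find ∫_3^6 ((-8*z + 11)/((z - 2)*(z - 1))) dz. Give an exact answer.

-7*log(2) - 3*log(5)

Factor the denominator: z**2 - 3*z + 2 = (z - 1)(z - 2).
Partial fractions: (-8*z + 11)/((z - 2)*(z - 1)) = -3/(z - 1) - 5/(z - 2).
An antiderivative is F(z) = -5*log(z - 2) - 3*log(z - 1).
Then F(6) - F(3) = (-10*log(2) - 3*log(5)) - (-log(8)) = -7*log(2) - 3*log(5).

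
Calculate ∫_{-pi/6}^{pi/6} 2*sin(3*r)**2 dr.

pi/3

Use the identity sin^2(3*r) = (1 - cos(6*r))/2.
An antiderivative is F(r) = r - sin(6*r)/6.
Then F(pi/6) - F(-pi/6) = (pi/6) - (-pi/6) = pi/3.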